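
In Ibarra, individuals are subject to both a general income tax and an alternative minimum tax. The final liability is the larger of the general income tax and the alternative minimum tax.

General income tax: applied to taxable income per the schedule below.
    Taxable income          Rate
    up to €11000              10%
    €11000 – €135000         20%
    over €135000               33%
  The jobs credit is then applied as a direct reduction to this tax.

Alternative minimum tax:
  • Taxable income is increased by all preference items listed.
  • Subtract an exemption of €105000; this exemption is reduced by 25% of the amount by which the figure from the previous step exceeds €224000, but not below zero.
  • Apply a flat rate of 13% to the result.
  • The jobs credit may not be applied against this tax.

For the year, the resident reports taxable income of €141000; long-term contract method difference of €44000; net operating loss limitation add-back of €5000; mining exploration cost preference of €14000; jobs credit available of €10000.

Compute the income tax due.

General income tax:
  €11000 × 10% = €1100
  €124000 × 20% = €24800
  €6000 × 33% = €1980
  → €27880
  Less jobs credit €10000 → €17880

Alternative minimum tax:
  Adjusted income: €141000 + €44000 + €5000 + €14000 = €204000
  Exemption: €204000 ≤ €224000, so full €105000 applies
  Base: €204000 − €105000 = €99000
  €99000 × 13% = €12870

€17880 > €12870, so the general income tax governs.

€17880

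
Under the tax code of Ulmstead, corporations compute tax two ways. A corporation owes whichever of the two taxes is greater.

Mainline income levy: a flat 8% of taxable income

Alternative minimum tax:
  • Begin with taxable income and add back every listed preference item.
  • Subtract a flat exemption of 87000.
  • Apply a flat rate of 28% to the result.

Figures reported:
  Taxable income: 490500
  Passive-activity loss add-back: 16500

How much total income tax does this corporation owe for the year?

Mainline income levy:
  490500 × 8% = 39240

Alternative minimum tax:
  Adjusted income: 490500 + 16500 = 507000
  Less exemption 87000 → base 420000
  420000 × 28% = 117600

117600 > 39240, so the alternative minimum tax is the binding amount.

117600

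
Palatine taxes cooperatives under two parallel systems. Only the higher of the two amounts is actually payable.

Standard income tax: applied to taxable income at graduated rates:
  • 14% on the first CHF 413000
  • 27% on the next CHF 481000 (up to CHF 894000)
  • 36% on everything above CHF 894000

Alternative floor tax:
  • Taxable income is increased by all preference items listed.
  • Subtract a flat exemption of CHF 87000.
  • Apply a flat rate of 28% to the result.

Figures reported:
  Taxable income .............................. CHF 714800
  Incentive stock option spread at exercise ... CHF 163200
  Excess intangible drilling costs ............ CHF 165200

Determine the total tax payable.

CHF 267736

Alternative floor tax:
  Adjusted income: CHF 714800 + CHF 163200 + CHF 165200 = CHF 1043200
  Less exemption CHF 87000 → base CHF 956200
  CHF 956200 × 28% = CHF 267736

Standard income tax:
  CHF 413000 × 14% = CHF 57820
  CHF 301800 × 27% = CHF 81486
  → CHF 139306

CHF 267736 > CHF 139306, so the alternative floor tax is the binding amount.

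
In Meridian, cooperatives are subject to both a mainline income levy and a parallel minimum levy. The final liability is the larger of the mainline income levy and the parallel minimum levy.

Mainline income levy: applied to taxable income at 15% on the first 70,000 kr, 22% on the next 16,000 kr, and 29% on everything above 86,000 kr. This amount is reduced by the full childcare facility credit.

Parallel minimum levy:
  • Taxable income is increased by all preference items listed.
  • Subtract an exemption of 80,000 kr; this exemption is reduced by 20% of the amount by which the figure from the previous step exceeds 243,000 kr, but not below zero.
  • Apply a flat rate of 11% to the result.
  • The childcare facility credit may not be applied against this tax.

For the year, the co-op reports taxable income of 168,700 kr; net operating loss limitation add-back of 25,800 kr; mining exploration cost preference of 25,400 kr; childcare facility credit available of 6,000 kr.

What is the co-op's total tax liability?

32,003 kr

Parallel minimum levy:
  Adjusted income: 168,700 kr + 25,800 kr + 25,400 kr = 219,900 kr
  Exemption: 219,900 kr ≤ 243,000 kr, so full 80,000 kr applies
  Base: 219,900 kr − 80,000 kr = 139,900 kr
  139,900 kr × 11% = 15,389 kr

Mainline income levy:
  70,000 kr × 15% = 10,500 kr
  16,000 kr × 22% = 3,520 kr
  82,700 kr × 29% = 23,983 kr
  → 38,003 kr
  Less childcare facility credit 6,000 kr → 32,003 kr

32,003 kr > 15,389 kr, so the mainline income levy governs.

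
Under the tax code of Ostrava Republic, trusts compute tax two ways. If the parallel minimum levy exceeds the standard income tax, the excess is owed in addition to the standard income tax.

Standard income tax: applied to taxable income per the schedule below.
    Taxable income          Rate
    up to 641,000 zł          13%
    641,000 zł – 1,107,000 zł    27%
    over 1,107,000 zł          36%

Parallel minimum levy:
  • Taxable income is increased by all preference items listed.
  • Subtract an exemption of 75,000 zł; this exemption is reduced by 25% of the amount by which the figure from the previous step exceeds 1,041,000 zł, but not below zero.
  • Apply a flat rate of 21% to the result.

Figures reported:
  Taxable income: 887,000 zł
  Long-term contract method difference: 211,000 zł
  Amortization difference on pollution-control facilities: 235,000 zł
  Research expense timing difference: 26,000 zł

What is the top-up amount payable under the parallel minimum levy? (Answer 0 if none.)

Standard income tax:
  641,000 zł × 13% = 83,330 zł
  246,000 zł × 27% = 66,420 zł
  → 149,750 zł

Parallel minimum levy:
  Adjusted income: 887,000 zł + 211,000 zł + 235,000 zł + 26,000 zł = 1,359,000 zł
  Exemption: 25% × (1,359,000 zł − 1,041,000 zł) = 79,500 zł ≥ 75,000 zł, so the exemption is fully phased out
  Base: 1,359,000 zł − 0 zł = 1,359,000 zł
  1,359,000 zł × 21% = 285,390 zł

Excess of parallel minimum levy over standard income tax: 285,390 zł − 149,750 zł = 135,640 zł.

135,640 zł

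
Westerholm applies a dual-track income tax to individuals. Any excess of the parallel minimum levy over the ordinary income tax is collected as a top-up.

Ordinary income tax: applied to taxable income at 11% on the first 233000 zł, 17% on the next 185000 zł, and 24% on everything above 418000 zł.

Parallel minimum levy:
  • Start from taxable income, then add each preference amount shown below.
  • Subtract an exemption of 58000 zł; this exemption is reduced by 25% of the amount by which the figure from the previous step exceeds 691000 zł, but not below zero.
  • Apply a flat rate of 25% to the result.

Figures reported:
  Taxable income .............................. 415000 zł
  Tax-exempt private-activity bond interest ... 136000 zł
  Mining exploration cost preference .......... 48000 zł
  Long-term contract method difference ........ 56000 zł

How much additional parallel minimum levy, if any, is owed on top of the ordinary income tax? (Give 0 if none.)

Ordinary income tax:
  233000 zł × 11% = 25630 zł
  182000 zł × 17% = 30940 zł
  → 56570 zł

Parallel minimum levy:
  Adjusted income: 415000 zł + 136000 zł + 48000 zł + 56000 zł = 655000 zł
  Exemption: 655000 zł ≤ 691000 zł, so full 58000 zł applies
  Base: 655000 zł − 58000 zł = 597000 zł
  597000 zł × 25% = 149250 zł

Excess of parallel minimum levy over ordinary income tax: 149250 zł − 56570 zł = 92680 zł.

92680 zł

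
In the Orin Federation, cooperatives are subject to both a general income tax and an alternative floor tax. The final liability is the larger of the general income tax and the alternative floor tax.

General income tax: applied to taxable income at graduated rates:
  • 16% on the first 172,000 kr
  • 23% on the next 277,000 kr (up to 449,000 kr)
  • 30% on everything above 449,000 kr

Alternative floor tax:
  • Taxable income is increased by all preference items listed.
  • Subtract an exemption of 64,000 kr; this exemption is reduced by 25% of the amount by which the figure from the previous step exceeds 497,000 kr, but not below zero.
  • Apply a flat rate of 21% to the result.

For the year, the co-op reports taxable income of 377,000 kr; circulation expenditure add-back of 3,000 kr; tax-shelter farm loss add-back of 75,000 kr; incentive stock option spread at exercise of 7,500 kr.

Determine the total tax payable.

General income tax:
  172,000 kr × 16% = 27,520 kr
  205,000 kr × 23% = 47,150 kr
  → 74,670 kr

Alternative floor tax:
  Adjusted income: 377,000 kr + 3,000 kr + 75,000 kr + 7,500 kr = 462,500 kr
  Exemption: 462,500 kr ≤ 497,000 kr, so full 64,000 kr applies
  Base: 462,500 kr − 64,000 kr = 398,500 kr
  398,500 kr × 21% = 83,685 kr

83,685 kr > 74,670 kr, so the alternative floor tax is the binding amount.

83,685 kr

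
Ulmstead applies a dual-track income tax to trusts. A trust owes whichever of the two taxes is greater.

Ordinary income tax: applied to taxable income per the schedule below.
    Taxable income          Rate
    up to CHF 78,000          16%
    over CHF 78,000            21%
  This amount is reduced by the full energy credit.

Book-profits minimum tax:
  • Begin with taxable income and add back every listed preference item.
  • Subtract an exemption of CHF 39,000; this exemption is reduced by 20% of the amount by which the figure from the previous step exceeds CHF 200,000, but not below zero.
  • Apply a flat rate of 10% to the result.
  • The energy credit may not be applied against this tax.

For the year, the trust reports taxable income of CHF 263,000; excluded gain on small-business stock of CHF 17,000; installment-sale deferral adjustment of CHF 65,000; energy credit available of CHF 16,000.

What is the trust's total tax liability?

CHF 35,330

Book-profits minimum tax:
  Adjusted income: CHF 263,000 + CHF 17,000 + CHF 65,000 = CHF 345,000
  Exemption: CHF 39,000 − 20% × (CHF 345,000 − CHF 200,000) = CHF 39,000 − CHF 29,000 = CHF 10,000
  Base: CHF 345,000 − CHF 10,000 = CHF 335,000
  CHF 335,000 × 10% = CHF 33,500

Ordinary income tax:
  CHF 78,000 × 16% = CHF 12,480
  CHF 185,000 × 21% = CHF 38,850
  → CHF 51,330
  Less energy credit CHF 16,000 → CHF 35,330

CHF 35,330 > CHF 33,500, so the ordinary income tax governs.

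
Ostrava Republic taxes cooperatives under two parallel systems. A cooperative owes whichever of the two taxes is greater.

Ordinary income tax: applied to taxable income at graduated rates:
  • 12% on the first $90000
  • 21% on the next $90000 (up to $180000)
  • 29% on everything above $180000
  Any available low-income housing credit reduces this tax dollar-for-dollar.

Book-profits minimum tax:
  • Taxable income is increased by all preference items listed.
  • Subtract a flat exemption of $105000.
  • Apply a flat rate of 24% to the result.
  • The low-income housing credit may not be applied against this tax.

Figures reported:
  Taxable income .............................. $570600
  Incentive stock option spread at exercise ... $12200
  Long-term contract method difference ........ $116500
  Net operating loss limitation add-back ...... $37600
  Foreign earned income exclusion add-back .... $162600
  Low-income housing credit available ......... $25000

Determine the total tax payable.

Book-profits minimum tax:
  Adjusted income: $570600 + $12200 + $116500 + $37600 + $162600 = $899500
  Less exemption $105000 → base $794500
  $794500 × 24% = $190680

Ordinary income tax:
  $90000 × 12% = $10800
  $90000 × 21% = $18900
  $390600 × 29% = $113274
  → $142974
  Less low-income housing credit $25000 → $117974

$190680 > $117974, so the book-profits minimum tax is the binding amount.

$190680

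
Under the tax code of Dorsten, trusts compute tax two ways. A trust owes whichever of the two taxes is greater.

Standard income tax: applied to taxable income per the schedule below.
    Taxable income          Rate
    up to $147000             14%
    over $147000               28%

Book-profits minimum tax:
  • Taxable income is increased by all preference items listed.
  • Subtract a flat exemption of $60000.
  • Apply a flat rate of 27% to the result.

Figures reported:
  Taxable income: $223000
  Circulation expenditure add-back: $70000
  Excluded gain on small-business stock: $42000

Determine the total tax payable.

Standard income tax:
  $147000 × 14% = $20580
  $76000 × 28% = $21280
  → $41860

Book-profits minimum tax:
  Adjusted income: $223000 + $70000 + $42000 = $335000
  Less exemption $60000 → base $275000
  $275000 × 27% = $74250

$74250 > $41860, so the book-profits minimum tax is the binding amount.

$74250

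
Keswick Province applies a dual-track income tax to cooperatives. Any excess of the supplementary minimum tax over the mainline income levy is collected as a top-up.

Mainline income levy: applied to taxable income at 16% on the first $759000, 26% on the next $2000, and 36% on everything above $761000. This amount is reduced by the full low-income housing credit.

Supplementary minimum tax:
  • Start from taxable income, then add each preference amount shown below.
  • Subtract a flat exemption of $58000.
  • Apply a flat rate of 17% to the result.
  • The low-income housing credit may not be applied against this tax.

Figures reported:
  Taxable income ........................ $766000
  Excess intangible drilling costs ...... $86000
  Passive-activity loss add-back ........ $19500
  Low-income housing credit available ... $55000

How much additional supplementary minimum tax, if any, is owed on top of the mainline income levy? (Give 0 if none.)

$69535

Mainline income levy:
  $759000 × 16% = $121440
  $2000 × 26% = $520
  $5000 × 36% = $1800
  → $123760
  Less low-income housing credit $55000 → $68760

Supplementary minimum tax:
  Adjusted income: $766000 + $86000 + $19500 = $871500
  Less exemption $58000 → base $813500
  $813500 × 17% = $138295

Excess of supplementary minimum tax over mainline income levy: $138295 − $68760 = $69535.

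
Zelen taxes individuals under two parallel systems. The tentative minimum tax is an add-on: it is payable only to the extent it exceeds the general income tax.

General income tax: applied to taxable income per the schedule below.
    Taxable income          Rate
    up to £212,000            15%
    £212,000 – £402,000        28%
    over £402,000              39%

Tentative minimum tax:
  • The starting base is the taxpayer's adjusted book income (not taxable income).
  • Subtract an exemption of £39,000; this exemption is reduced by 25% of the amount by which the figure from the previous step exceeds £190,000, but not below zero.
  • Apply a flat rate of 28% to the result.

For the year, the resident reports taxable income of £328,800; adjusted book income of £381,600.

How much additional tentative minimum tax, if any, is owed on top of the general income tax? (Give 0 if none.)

£42,344

General income tax:
  £212,000 × 15% = £31,800
  £116,800 × 28% = £32,704
  → £64,504

Tentative minimum tax:
  Base (adjusted book income): £381,600
  Exemption: 25% × (£381,600 − £190,000) = £47,900 ≥ £39,000, so the exemption is fully phased out
  Base: £381,600 − £0 = £381,600
  £381,600 × 28% = £106,848

Excess of tentative minimum tax over general income tax: £106,848 − £64,504 = £42,344.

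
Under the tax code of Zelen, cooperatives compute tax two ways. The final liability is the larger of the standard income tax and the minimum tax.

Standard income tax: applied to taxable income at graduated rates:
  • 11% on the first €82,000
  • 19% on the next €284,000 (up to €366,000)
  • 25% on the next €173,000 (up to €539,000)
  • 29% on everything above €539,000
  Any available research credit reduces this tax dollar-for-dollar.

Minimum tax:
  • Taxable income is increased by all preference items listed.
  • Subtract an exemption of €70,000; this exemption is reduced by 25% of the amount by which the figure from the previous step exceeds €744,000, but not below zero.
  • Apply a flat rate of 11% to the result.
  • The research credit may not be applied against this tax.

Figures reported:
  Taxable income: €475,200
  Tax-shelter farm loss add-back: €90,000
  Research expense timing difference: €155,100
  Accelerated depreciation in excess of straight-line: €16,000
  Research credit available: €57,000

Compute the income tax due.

Standard income tax:
  €82,000 × 11% = €9,020
  €284,000 × 19% = €53,960
  €109,200 × 25% = €27,300
  → €90,280
  Less research credit €57,000 → €33,280

Minimum tax:
  Adjusted income: €475,200 + €90,000 + €155,100 + €16,000 = €736,300
  Exemption: €736,300 ≤ €744,000, so full €70,000 applies
  Base: €736,300 − €70,000 = €666,300
  €666,300 × 11% = €73,293

€73,293 > €33,280, so the minimum tax is the binding amount.

€73,293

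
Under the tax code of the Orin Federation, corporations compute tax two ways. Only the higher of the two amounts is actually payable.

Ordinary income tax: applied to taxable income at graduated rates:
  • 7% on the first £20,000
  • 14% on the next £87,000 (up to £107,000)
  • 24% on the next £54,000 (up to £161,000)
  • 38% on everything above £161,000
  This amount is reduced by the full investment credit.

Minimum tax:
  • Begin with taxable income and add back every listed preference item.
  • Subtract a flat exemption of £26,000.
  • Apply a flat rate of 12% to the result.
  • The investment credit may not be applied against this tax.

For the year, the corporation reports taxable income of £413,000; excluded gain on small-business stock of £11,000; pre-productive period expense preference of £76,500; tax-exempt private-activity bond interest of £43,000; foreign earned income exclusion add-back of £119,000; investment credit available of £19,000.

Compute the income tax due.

£103,300

Ordinary income tax:
  £20,000 × 7% = £1,400
  £87,000 × 14% = £12,180
  £54,000 × 24% = £12,960
  £252,000 × 38% = £95,760
  → £122,300
  Less investment credit £19,000 → £103,300

Minimum tax:
  Adjusted income: £413,000 + £11,000 + £76,500 + £43,000 + £119,000 = £662,500
  Less exemption £26,000 → base £636,500
  £636,500 × 12% = £76,380

£103,300 > £76,380, so the ordinary income tax governs.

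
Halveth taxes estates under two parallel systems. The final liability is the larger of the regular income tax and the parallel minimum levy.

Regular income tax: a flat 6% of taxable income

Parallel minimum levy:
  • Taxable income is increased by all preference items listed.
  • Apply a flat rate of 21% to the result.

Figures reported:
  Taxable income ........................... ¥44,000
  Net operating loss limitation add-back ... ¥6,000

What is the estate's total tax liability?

¥10,500

Regular income tax:
  ¥44,000 × 6% = ¥2,640

Parallel minimum levy:
  Adjusted income: ¥44,000 + ¥6,000 = ¥50,000
  ¥50,000 × 21% = ¥10,500

¥10,500 > ¥2,640, so the parallel minimum levy is the binding amount.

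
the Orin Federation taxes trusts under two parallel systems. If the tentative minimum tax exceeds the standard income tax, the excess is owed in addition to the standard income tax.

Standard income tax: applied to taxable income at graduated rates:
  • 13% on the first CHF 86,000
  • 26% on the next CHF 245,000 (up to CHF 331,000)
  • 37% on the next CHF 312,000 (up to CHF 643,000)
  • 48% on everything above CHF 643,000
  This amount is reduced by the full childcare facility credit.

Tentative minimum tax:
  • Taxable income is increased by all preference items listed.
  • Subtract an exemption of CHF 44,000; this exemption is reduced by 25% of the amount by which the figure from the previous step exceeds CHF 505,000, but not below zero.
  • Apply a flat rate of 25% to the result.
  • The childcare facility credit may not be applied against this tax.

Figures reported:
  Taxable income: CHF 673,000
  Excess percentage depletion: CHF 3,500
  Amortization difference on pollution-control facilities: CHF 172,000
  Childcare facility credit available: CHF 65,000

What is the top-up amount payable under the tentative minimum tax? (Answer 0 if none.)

Tentative minimum tax:
  Adjusted income: CHF 673,000 + CHF 3,500 + CHF 172,000 = CHF 848,500
  Exemption: 25% × (CHF 848,500 − CHF 505,000) = CHF 85,875 ≥ CHF 44,000, so the exemption is fully phased out
  Base: CHF 848,500 − CHF 0 = CHF 848,500
  CHF 848,500 × 25% = CHF 212,125

Standard income tax:
  CHF 86,000 × 13% = CHF 11,180
  CHF 245,000 × 26% = CHF 63,700
  CHF 312,000 × 37% = CHF 115,440
  CHF 30,000 × 48% = CHF 14,400
  → CHF 204,720
  Less childcare facility credit CHF 65,000 → CHF 139,720

Excess of tentative minimum tax over standard income tax: CHF 212,125 − CHF 139,720 = CHF 72,405.

CHF 72,405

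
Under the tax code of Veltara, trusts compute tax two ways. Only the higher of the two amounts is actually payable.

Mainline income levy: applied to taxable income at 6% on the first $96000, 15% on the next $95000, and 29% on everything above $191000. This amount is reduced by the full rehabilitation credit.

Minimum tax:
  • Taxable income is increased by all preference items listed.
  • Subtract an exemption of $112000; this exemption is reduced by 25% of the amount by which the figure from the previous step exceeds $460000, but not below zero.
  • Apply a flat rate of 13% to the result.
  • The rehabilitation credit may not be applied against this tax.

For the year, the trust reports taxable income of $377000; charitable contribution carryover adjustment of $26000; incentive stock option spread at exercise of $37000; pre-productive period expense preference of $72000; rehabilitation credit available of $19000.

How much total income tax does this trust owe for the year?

$54950

Minimum tax:
  Adjusted income: $377000 + $26000 + $37000 + $72000 = $512000
  Exemption: $112000 − 25% × ($512000 − $460000) = $112000 − $13000 = $99000
  Base: $512000 − $99000 = $413000
  $413000 × 13% = $53690

Mainline income levy:
  $96000 × 6% = $5760
  $95000 × 15% = $14250
  $186000 × 29% = $53940
  → $73950
  Less rehabilitation credit $19000 → $54950

$54950 > $53690, so the mainline income levy governs.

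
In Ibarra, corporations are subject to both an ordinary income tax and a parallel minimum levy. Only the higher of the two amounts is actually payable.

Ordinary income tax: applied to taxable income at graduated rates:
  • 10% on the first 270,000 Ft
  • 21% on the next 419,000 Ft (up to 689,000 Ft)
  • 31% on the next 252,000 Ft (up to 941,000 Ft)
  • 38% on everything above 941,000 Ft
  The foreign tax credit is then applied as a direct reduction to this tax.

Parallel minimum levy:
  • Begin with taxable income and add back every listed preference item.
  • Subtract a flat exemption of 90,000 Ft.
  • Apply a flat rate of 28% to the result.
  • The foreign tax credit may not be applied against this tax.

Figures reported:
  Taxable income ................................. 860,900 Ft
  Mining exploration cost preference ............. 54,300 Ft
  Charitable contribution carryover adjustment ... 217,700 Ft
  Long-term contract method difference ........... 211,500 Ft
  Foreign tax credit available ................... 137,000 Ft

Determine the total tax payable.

351,232 Ft

Ordinary income tax:
  270,000 Ft × 10% = 27,000 Ft
  419,000 Ft × 21% = 87,990 Ft
  171,900 Ft × 31% = 53,289 Ft
  → 168,279 Ft
  Less foreign tax credit 137,000 Ft → 31,279 Ft

Parallel minimum levy:
  Adjusted income: 860,900 Ft + 54,300 Ft + 217,700 Ft + 211,500 Ft = 1,344,400 Ft
  Less exemption 90,000 Ft → base 1,254,400 Ft
  1,254,400 Ft × 28% = 351,232 Ft

351,232 Ft > 31,279 Ft, so the parallel minimum levy is the binding amount.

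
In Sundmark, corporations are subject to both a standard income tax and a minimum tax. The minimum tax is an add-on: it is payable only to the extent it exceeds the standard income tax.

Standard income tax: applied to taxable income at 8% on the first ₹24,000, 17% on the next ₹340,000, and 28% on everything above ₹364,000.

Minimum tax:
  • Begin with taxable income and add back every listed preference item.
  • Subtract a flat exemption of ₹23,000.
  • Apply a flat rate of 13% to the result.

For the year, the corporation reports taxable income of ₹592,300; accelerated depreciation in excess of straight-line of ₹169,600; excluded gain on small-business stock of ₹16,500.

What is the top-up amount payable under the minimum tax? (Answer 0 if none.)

₹0

Standard income tax:
  ₹24,000 × 8% = ₹1,920
  ₹340,000 × 17% = ₹57,800
  ₹228,300 × 28% = ₹63,924
  → ₹123,644

Minimum tax:
  Adjusted income: ₹592,300 + ₹169,600 + ₹16,500 = ₹778,400
  Less exemption ₹23,000 → base ₹755,400
  ₹755,400 × 13% = ₹98,202

₹98,202 ≤ ₹123,644, so no add-on is due.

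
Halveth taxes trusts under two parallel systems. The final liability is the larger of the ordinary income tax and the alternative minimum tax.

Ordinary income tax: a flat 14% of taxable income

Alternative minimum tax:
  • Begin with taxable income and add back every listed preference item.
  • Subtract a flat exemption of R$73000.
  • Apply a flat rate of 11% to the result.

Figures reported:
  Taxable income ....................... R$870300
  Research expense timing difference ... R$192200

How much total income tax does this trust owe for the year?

R$121842

Alternative minimum tax:
  Adjusted income: R$870300 + R$192200 = R$1062500
  Less exemption R$73000 → base R$989500
  R$989500 × 11% = R$108845

Ordinary income tax:
  R$870300 × 14% = R$121842

R$121842 > R$108845, so the ordinary income tax governs.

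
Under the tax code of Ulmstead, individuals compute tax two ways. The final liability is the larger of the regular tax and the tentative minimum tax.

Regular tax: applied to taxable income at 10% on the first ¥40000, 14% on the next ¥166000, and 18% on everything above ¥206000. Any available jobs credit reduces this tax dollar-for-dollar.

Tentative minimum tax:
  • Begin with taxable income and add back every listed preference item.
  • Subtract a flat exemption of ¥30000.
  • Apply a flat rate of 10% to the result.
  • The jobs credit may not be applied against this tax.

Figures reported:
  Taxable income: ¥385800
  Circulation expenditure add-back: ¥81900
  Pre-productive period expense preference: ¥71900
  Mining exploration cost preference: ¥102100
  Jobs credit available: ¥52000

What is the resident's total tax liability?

Tentative minimum tax:
  Adjusted income: ¥385800 + ¥81900 + ¥71900 + ¥102100 = ¥641700
  Less exemption ¥30000 → base ¥611700
  ¥611700 × 10% = ¥61170

Regular tax:
  ¥40000 × 10% = ¥4000
  ¥166000 × 14% = ¥23240
  ¥179800 × 18% = ¥32364
  → ¥59604
  Less jobs credit ¥52000 → ¥7604

¥61170 > ¥7604, so the tentative minimum tax is the binding amount.

¥61170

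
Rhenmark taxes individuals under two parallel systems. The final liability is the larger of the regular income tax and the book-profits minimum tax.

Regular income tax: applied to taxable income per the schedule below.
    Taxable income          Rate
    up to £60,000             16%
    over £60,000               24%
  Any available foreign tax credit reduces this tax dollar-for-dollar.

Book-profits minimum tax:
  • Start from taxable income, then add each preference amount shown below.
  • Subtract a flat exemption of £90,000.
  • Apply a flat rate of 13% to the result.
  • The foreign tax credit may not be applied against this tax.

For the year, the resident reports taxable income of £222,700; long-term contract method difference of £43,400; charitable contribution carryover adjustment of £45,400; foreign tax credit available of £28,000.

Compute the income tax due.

Book-profits minimum tax:
  Adjusted income: £222,700 + £43,400 + £45,400 = £311,500
  Less exemption £90,000 → base £221,500
  £221,500 × 13% = £28,795

Regular income tax:
  £60,000 × 16% = £9,600
  £162,700 × 24% = £39,048
  → £48,648
  Less foreign tax credit £28,000 → £20,648

£28,795 > £20,648, so the book-profits minimum tax is the binding amount.

£28,795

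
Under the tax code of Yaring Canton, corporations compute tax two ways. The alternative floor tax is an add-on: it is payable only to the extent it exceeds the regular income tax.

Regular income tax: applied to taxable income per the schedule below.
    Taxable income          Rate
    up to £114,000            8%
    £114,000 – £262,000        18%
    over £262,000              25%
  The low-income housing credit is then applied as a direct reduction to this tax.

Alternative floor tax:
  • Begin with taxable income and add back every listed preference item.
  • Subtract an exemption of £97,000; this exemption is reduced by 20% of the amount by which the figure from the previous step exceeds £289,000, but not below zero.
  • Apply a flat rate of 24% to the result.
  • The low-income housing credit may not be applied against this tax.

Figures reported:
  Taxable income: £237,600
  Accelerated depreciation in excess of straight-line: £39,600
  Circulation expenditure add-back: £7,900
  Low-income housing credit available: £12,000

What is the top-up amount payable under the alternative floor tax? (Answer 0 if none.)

£25,776

Regular income tax:
  £114,000 × 8% = £9,120
  £123,600 × 18% = £22,248
  → £31,368
  Less low-income housing credit £12,000 → £19,368

Alternative floor tax:
  Adjusted income: £237,600 + £39,600 + £7,900 = £285,100
  Exemption: £285,100 ≤ £289,000, so full £97,000 applies
  Base: £285,100 − £97,000 = £188,100
  £188,100 × 24% = £45,144

Excess of alternative floor tax over regular income tax: £45,144 − £19,368 = £25,776.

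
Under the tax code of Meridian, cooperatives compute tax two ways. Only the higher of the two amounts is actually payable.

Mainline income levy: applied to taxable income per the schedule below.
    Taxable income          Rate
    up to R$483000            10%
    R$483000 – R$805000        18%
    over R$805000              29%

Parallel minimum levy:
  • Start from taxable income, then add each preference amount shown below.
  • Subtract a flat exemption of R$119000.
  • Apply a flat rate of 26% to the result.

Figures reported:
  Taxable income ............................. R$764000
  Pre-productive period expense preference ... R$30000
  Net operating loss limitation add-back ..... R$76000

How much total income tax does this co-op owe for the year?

R$195260

Parallel minimum levy:
  Adjusted income: R$764000 + R$30000 + R$76000 = R$870000
  Less exemption R$119000 → base R$751000
  R$751000 × 26% = R$195260

Mainline income levy:
  R$483000 × 10% = R$48300
  R$281000 × 18% = R$50580
  → R$98880

R$195260 > R$98880, so the parallel minimum levy is the binding amount.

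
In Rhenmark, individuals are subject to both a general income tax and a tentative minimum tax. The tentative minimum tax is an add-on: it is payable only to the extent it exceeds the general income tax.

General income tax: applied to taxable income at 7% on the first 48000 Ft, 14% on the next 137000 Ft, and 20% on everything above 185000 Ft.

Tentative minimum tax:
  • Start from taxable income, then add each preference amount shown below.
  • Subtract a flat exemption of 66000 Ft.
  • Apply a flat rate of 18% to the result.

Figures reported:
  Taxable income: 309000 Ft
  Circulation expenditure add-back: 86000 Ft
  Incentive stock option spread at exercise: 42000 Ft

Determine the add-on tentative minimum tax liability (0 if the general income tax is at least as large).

19440 Ft

Tentative minimum tax:
  Adjusted income: 309000 Ft + 86000 Ft + 42000 Ft = 437000 Ft
  Less exemption 66000 Ft → base 371000 Ft
  371000 Ft × 18% = 66780 Ft

General income tax:
  48000 Ft × 7% = 3360 Ft
  137000 Ft × 14% = 19180 Ft
  124000 Ft × 20% = 24800 Ft
  → 47340 Ft

Excess of tentative minimum tax over general income tax: 66780 Ft − 47340 Ft = 19440 Ft.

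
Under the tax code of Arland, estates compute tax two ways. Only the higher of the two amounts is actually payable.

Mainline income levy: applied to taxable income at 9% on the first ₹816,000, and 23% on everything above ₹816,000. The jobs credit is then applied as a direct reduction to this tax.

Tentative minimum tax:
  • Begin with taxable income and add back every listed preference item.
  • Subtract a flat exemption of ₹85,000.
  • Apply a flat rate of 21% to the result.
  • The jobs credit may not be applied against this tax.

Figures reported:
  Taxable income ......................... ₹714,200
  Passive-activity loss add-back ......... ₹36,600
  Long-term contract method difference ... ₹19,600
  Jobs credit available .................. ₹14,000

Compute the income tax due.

₹143,934

Mainline income levy:
  ₹714,200 × 9% = ₹64,278
  Less jobs credit ₹14,000 → ₹50,278

Tentative minimum tax:
  Adjusted income: ₹714,200 + ₹36,600 + ₹19,600 = ₹770,400
  Less exemption ₹85,000 → base ₹685,400
  ₹685,400 × 21% = ₹143,934

₹143,934 > ₹50,278, so the tentative minimum tax is the binding amount.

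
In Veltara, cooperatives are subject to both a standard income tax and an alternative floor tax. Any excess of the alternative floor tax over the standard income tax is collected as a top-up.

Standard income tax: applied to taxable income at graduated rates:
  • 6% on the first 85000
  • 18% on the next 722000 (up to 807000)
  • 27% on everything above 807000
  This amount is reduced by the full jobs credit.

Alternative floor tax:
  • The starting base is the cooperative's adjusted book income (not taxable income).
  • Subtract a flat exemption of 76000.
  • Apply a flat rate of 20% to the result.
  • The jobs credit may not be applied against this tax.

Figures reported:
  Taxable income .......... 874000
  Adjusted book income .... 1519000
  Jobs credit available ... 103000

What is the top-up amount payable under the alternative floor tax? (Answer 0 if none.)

238450

Standard income tax:
  85000 × 6% = 5100
  722000 × 18% = 129960
  67000 × 27% = 18090
  → 153150
  Less jobs credit 103000 → 50150

Alternative floor tax:
  Base (adjusted book income): 1519000
  Less exemption 76000 → base 1443000
  1443000 × 20% = 288600

Excess of alternative floor tax over standard income tax: 288600 − 50150 = 238450.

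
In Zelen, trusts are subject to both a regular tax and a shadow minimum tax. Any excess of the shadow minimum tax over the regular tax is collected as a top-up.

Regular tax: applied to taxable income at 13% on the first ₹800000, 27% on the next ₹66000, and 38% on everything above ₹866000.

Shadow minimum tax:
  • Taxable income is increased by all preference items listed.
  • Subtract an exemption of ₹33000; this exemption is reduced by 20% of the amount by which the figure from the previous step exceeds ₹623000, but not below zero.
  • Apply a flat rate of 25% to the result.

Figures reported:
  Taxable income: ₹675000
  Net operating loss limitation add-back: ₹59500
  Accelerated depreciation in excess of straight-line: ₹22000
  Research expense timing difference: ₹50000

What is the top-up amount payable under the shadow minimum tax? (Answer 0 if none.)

Regular tax:
  ₹675000 × 13% = ₹87750

Shadow minimum tax:
  Adjusted income: ₹675000 + ₹59500 + ₹22000 + ₹50000 = ₹806500
  Exemption: 20% × (₹806500 − ₹623000) = ₹36700 ≥ ₹33000, so the exemption is fully phased out
  Base: ₹806500 − ₹0 = ₹806500
  ₹806500 × 25% = ₹201625

Excess of shadow minimum tax over regular tax: ₹201625 − ₹87750 = ₹113875.

₹113875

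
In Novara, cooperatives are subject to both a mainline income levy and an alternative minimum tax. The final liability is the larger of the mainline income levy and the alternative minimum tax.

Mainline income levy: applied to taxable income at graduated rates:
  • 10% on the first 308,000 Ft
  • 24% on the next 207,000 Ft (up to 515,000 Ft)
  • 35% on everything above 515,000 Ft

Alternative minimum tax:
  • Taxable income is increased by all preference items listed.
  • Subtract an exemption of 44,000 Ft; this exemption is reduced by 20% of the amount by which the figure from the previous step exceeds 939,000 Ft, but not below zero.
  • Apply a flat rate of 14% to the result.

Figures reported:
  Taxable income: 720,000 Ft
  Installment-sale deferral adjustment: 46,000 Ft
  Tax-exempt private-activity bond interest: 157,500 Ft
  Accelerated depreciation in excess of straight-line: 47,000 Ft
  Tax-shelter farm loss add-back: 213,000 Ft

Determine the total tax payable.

165,690 Ft

Mainline income levy:
  308,000 Ft × 10% = 30,800 Ft
  207,000 Ft × 24% = 49,680 Ft
  205,000 Ft × 35% = 71,750 Ft
  → 152,230 Ft

Alternative minimum tax:
  Adjusted income: 720,000 Ft + 46,000 Ft + 157,500 Ft + 47,000 Ft + 213,000 Ft = 1,183,500 Ft
  Exemption: 20% × (1,183,500 Ft − 939,000 Ft) = 48,900 Ft ≥ 44,000 Ft, so the exemption is fully phased out
  Base: 1,183,500 Ft − 0 Ft = 1,183,500 Ft
  1,183,500 Ft × 14% = 165,690 Ft

165,690 Ft > 152,230 Ft, so the alternative minimum tax is the binding amount.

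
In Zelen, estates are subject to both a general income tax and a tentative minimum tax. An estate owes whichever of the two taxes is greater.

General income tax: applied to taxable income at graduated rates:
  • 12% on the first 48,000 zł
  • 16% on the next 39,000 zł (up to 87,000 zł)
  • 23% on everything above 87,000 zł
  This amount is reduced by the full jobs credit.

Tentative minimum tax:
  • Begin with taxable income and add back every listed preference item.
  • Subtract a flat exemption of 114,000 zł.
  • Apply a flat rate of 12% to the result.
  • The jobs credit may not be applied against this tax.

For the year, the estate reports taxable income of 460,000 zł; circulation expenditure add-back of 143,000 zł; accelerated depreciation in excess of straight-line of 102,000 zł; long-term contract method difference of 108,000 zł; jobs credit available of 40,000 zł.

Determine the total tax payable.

83,880 zł

Tentative minimum tax:
  Adjusted income: 460,000 zł + 143,000 zł + 102,000 zł + 108,000 zł = 813,000 zł
  Less exemption 114,000 zł → base 699,000 zł
  699,000 zł × 12% = 83,880 zł

General income tax:
  48,000 zł × 12% = 5,760 zł
  39,000 zł × 16% = 6,240 zł
  373,000 zł × 23% = 85,790 zł
  → 97,790 zł
  Less jobs credit 40,000 zł → 57,790 zł

83,880 zł > 57,790 zł, so the tentative minimum tax is the binding amount.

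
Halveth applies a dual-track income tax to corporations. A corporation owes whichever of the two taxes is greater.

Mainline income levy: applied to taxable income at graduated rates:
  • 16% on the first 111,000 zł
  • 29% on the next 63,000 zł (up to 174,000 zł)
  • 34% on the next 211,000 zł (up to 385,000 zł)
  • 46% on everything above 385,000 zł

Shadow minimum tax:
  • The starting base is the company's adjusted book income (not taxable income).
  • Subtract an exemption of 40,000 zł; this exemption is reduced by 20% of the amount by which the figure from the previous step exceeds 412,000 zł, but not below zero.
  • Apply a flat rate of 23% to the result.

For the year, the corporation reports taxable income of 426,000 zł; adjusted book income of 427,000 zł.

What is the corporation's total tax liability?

Shadow minimum tax:
  Base (adjusted book income): 427,000 zł
  Exemption: 40,000 zł − 20% × (427,000 zł − 412,000 zł) = 40,000 zł − 3,000 zł = 37,000 zł
  Base: 427,000 zł − 37,000 zł = 390,000 zł
  390,000 zł × 23% = 89,700 zł

Mainline income levy:
  111,000 zł × 16% = 17,760 zł
  63,000 zł × 29% = 18,270 zł
  211,000 zł × 34% = 71,740 zł
  41,000 zł × 46% = 18,860 zł
  → 126,630 zł

126,630 zł > 89,700 zł, so the mainline income levy governs.

126,630 zł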